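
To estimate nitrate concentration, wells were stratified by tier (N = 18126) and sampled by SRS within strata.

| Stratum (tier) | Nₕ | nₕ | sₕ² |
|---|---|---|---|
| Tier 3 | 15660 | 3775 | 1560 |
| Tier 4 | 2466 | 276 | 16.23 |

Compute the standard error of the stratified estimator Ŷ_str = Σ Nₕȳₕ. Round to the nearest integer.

8788

Var(Ŷ_str) = Σₕ Nₕ²(1 − fₕ)sₕ²/nₕ.
Tier 3: 15660²·(1 − 3775/15660)·1560/3775 = 7.6912794 × 10^7.
Tier 4: 2466²·(1 − 276/2466)·16.23/276 = 317575.23.
Sum = 7.7230369 × 10^7.
SE = √(7.7230369 × 10^7) = 8788.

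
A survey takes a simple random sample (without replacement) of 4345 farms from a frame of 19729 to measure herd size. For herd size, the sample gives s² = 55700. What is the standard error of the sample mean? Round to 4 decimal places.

3.1617

Under SRS without replacement, Var(ȳ) = (1 − f)·s²/n with f = n/N = 4345/19729 = 0.22023417.
Var(ȳ) = (1 − 0.22023417)·55700/4345 = 0.77976583·12.819333 = 9.9960775.
SE(ȳ) = √(9.9960775) = 3.1617.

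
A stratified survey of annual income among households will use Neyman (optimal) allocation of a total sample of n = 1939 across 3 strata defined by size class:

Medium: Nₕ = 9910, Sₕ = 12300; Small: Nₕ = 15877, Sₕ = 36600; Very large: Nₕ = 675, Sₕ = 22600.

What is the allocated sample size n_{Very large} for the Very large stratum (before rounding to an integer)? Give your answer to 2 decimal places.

41.18

Neyman allocation: nₕ = n·NₕSₕ / Σⱼ NⱼSⱼ.
Σ NⱼSⱼ = 9910·12300 + 15877·36600 + 675·22600 = 7.182462 × 10^8.
n_{Very large} = 1939·675·22600 / (7.182462 × 10^8) = 41.18.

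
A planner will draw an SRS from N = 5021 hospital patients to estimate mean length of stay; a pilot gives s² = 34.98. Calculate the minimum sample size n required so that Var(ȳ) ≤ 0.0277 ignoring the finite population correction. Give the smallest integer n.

Without fpc, n₀ = s²/D = 34.98/0.0277 = 1262.8159.
Rounding up, n = 1263.

1263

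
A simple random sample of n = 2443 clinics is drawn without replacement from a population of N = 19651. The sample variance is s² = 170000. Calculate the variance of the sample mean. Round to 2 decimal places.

Under SRS without replacement, Var(ȳ) = (1 − f)·s²/n with f = n/N = 2443/19651 = 0.12431937.
Var(ȳ) = (1 − 0.12431937)·170000/2443 = 0.87568063·69.586574 = 60.935615.

60.94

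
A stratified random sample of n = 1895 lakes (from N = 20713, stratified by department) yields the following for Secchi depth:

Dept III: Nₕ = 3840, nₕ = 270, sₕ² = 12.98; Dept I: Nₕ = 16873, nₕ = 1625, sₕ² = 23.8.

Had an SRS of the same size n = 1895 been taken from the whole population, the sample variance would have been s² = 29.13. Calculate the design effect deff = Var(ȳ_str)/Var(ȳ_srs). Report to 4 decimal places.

0.7389

Var(ȳ_str) = Σ Wₕ²(1−fₕ)sₕ²/nₕ with Wₕ = Nₕ/20713:
  Dept III: (3840/20713)²·(1−270/3840)·12.98/270 = 0.0015361172
  Dept I: (16873/20713)²·(1−1625/16873)·23.8/1625 = 0.0087829977
  → Var(ȳ_str) = 0.010319115.
Var(ȳ_srs) = (1 − 1895/20713)·29.13/1895 = 0.013965669.
deff = 0.010319115 / 0.013965669 = 0.7389.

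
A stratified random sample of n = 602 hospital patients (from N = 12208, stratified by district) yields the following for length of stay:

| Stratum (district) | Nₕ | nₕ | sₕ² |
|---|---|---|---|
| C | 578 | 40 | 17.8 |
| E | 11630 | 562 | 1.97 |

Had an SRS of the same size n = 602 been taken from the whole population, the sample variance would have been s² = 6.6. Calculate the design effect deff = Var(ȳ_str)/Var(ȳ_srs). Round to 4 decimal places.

Var(ȳ_str) = Σ Wₕ²(1−fₕ)sₕ²/nₕ with Wₕ = Nₕ/12208:
  C: (578/12208)²·(1−40/578)·17.8/40 = 9.2849824 × 10^-4
  E: (11630/12208)²·(1−562/11630)·1.97/562 = 0.0030275389
  → Var(ȳ_str) = 0.0039560371.
Var(ȳ_srs) = (1 − 602/12208)·6.6/602 = 0.010422826.
deff = 0.0039560371 / 0.010422826 = 0.3796.

0.3796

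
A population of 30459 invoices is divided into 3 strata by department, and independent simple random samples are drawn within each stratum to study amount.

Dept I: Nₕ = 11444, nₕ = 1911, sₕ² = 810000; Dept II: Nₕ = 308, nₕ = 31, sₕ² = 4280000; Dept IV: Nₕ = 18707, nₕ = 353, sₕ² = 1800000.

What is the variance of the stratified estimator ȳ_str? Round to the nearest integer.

1950

Var(ȳ_str) = Σₕ Wₕ²(1 − fₕ)sₕ²/nₕ with Wₕ = Nₕ/N, N = 30459.
Dept I: Wₕ = 0.37571818; term = 0.37571818²·(1 − 0.16698707)·810000/1911 = 49.842577.
Dept II: Wₕ = 0.01011195; term = 0.01011195²·(1 − 0.10064935)·4280000/31 = 12.69642.
Dept IV: Wₕ = 0.61416987; term = 0.61416987²·(1 − 0.01886994)·1800000/353 = 1887.1281.
Sum = 1949.6671.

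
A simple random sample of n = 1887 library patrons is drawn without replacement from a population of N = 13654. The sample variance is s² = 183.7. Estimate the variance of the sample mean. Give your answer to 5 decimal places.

0.08390

Under SRS without replacement, Var(ȳ) = (1 − f)·s²/n with f = n/N = 1887/13654 = 0.13820126.
Var(ȳ) = (1 − 0.13820126)·183.7/1887 = 0.86179874·0.097350291 = 0.083896359.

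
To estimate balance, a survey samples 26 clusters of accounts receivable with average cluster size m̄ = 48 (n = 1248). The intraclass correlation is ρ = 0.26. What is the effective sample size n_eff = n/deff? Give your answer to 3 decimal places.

94.402

deff = 1 + (48 − 1)·0.26 = 1 + 12.22 = 13.22.
n_eff = 1248 / 13.22 = 94.402.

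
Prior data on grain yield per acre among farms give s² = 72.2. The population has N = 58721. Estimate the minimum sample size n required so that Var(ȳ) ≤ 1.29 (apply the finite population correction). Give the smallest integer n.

Without fpc, n₀ = s²/D = 72.2/1.29 = 55.9690.
With fpc, (1 − n/N)·s²/n ≤ D requires n ≥ n₀/(1 + n₀/N) = 55.9690/(1 + 55.9690/58721) = 55.9157.
Rounding up, n = 56.

56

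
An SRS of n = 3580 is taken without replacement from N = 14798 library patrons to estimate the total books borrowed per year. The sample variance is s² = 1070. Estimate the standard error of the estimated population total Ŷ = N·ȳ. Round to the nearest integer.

7044

Var(Ŷ) = N²·Var(ȳ) = N²·(1 − n/N)·s²/n.
f = 3580/14798 = 0.24192458; Var(ȳ) = 0.75807542·1070/3580 = 0.22657561.
Var(Ŷ) = 14798² · 0.22657561 = 4.9615709 × 10^7.
SE(Ŷ) = √(4.9615709 × 10^7) = 7044.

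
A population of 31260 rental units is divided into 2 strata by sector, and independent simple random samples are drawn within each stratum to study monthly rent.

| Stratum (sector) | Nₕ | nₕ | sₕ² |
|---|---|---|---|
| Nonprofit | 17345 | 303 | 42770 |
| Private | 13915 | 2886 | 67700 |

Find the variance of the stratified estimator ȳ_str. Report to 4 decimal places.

Var(ȳ_str) = Σₕ Wₕ²(1 − fₕ)sₕ²/nₕ with Wₕ = Nₕ/N, N = 31260.
Nonprofit: Wₕ = 0.55486244; term = 0.55486244²·(1 − 0.01746901)·42770/303 = 42.698591.
Private: Wₕ = 0.44513756; term = 0.44513756²·(1 − 0.20740208)·67700/2886 = 3.6841198.
Sum = 46.382711.

46.3827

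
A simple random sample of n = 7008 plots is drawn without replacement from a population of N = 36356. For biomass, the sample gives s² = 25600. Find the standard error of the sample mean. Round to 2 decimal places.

Under SRS without replacement, Var(ȳ) = (1 − f)·s²/n with f = n/N = 7008/36356 = 0.19276048.
Var(ȳ) = (1 − 0.19276048)·25600/7008 = 0.80723952·3.652968 = 2.9488202.
SE(ȳ) = √(2.9488202) = 1.72.

1.72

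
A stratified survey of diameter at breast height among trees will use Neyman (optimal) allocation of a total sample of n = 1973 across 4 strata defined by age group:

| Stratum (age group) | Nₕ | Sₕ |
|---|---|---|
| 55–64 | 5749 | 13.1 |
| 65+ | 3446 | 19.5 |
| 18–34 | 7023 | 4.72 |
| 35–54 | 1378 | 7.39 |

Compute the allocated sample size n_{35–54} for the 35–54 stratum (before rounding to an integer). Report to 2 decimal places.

Neyman allocation: nₕ = n·NₕSₕ / Σⱼ NⱼSⱼ.
Σ NⱼSⱼ = 5749·13.1 + 3446·19.5 + 7023·4.72 + 1378·7.39 = 185840.88.
n_{35–54} = 1973·1378·7.39 / 185840.88 = 108.11.

108.11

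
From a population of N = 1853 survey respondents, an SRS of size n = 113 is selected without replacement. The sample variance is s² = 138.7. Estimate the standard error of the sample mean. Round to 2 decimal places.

Under SRS without replacement, Var(ȳ) = (1 − f)·s²/n with f = n/N = 113/1853 = 0.06098219.
Var(ȳ) = (1 − 0.06098219)·138.7/113 = 0.93901781·1.2274336 = 1.152582.
SE(ȳ) = √(1.152582) = 1.07.

1.07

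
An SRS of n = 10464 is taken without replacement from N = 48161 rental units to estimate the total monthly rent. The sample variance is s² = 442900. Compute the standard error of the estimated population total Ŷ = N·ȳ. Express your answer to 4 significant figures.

Var(Ŷ) = N²·Var(ȳ) = N²·(1 − n/N)·s²/n.
f = 10464/48161 = 0.21727124; Var(ȳ) = 0.78272876·442900/10464 = 33.129833.
Var(Ŷ) = 48161² · 33.129833 = 7.6844049 × 10^10.
SE(Ŷ) = √(7.6844049 × 10^10) = 277200.

277200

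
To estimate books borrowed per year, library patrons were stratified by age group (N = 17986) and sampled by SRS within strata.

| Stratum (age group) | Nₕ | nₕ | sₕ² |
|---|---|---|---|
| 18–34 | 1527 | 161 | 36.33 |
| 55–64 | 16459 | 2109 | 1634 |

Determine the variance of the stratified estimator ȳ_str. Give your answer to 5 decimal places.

Var(ȳ_str) = Σₕ Wₕ²(1 − fₕ)sₕ²/nₕ with Wₕ = Nₕ/N, N = 17986.
18–34: Wₕ = 0.08489937; term = 0.08489937²·(1 − 0.10543549)·36.33/161 = 0.0014549902.
55–64: Wₕ = 0.91510063; term = 0.91510063²·(1 − 0.12813658)·1634/2109 = 0.56566804.
Sum = 0.56712303.

0.56712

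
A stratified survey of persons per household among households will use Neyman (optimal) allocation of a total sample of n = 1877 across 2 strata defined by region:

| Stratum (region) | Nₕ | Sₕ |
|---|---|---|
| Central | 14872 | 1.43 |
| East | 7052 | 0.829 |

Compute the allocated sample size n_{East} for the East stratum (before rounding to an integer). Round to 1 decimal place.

Neyman allocation: nₕ = n·NₕSₕ / Σⱼ NⱼSⱼ.
Σ NⱼSⱼ = 14872·1.43 + 7052·0.829 = 27113.068.
n_{East} = 1877·7052·0.829 / 27113.068 = 404.7.

404.7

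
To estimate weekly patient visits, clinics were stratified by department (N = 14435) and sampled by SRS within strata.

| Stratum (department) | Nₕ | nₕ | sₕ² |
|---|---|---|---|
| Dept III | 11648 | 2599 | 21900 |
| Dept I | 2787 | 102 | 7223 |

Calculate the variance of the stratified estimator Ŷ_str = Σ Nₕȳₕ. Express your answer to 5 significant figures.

1.4181 × 10^9

Var(Ŷ_str) = Σₕ Nₕ²(1 − fₕ)sₕ²/nₕ.
Dept III: 11648²·(1 − 2599/11648)·21900/2599 = 8.8815709 × 10^8.
Dept I: 2787²·(1 − 102/2787)·7223/102 = 5.2990584 × 10^8.
Sum = 1.4180629 × 10^9.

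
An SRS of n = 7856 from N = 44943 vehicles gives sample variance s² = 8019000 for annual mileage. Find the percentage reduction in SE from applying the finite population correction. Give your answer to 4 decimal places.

9.1594

f = n/N = 7856/44943 = 0.17479919.
SE_no-fpc = √(s²/n) = 31.949154; SE_fpc = √((1−f)s²/n) = 29.022792.
Ratio = √(1−f) = 0.90840564. Reduction = 100·(1 − 0.90840564) = 9.1594%.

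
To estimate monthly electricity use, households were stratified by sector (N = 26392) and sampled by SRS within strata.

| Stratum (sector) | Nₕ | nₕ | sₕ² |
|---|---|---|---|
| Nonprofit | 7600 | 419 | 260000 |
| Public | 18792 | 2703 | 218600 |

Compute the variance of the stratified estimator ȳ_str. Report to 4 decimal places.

Var(ȳ_str) = Σₕ Wₕ²(1 − fₕ)sₕ²/nₕ with Wₕ = Nₕ/N, N = 26392.
Nonprofit: Wₕ = 0.28796605; term = 0.28796605²·(1 − 0.05513158)·260000/419 = 48.619808.
Public: Wₕ = 0.71203395; term = 0.71203395²·(1 − 0.14383780)·218600/2703 = 35.104401.
Sum = 83.724209.

83.7242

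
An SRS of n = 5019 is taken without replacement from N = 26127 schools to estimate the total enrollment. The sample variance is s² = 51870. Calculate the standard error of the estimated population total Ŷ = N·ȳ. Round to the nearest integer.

75495

Var(Ŷ) = N²·Var(ȳ) = N²·(1 − n/N)·s²/n.
f = 5019/26127 = 0.19210013; Var(ȳ) = 0.80789987·51870/5019 = 8.3494255.
Var(Ŷ) = 26127² · 8.3494255 = 5.6994859 × 10^9.
SE(Ŷ) = √(5.6994859 × 10^9) = 75495.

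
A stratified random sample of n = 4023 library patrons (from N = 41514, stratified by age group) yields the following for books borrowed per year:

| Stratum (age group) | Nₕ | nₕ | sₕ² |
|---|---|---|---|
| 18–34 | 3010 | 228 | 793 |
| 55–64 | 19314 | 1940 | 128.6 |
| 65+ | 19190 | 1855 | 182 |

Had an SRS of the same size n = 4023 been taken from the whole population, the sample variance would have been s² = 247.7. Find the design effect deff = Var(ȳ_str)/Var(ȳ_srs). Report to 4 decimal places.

Var(ȳ_str) = Σ Wₕ²(1−fₕ)sₕ²/nₕ with Wₕ = Nₕ/41514:
  18–34: (3010/41514)²·(1−228/3010)·793/228 = 0.016899459
  55–64: (19314/41514)²·(1−1940/19314)·128.6/1940 = 0.012906905
  65+: (19190/41514)²·(1−1855/19190)·182/1855 = 0.018938132
  → Var(ȳ_str) = 0.048744496.
Var(ȳ_srs) = (1 − 4023/41514)·247.7/4023 = 0.055604305.
deff = 0.048744496 / 0.055604305 = 0.8766.

0.8766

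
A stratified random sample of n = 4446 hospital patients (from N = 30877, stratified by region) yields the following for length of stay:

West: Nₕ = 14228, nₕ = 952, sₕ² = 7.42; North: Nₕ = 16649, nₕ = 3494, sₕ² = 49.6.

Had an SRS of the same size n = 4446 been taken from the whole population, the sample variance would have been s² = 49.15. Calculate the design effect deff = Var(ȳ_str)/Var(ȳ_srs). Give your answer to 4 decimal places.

0.5078

Var(ȳ_str) = Σ Wₕ²(1−fₕ)sₕ²/nₕ with Wₕ = Nₕ/30877:
  West: (14228/30877)²·(1−952/14228)·7.42/952 = 0.0015442153
  North: (16649/30877)²·(1−3494/16649)·49.6/3494 = 0.0032611261
  → Var(ȳ_str) = 0.0048053414.
Var(ȳ_srs) = (1 − 4446/30877)·49.15/4446 = 0.0094630811.
deff = 0.0048053414 / 0.0094630811 = 0.5078.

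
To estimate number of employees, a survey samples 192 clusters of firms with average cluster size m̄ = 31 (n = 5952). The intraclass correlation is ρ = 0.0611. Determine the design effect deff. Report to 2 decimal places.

deff = 1 + (31 − 1)·0.0611 = 1 + 1.833 = 2.833.

2.83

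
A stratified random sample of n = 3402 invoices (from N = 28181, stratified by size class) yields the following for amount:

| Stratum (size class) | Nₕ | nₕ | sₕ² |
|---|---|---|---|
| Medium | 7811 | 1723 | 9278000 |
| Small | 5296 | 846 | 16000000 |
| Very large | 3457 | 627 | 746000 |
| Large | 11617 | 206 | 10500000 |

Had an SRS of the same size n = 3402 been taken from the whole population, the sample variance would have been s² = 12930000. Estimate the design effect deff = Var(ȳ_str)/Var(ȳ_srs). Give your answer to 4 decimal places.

2.8147

Var(ȳ_str) = Σ Wₕ²(1−fₕ)sₕ²/nₕ with Wₕ = Nₕ/28181:
  Medium: (7811/28181)²·(1−1723/7811)·9278000/1723 = 322.43158
  Small: (5296/28181)²·(1−846/5296)·16000000/846 = 561.23508
  Very large: (3457/28181)²·(1−627/3457)·746000/627 = 14.656973
  Large: (11617/28181)²·(1−206/11617)·10500000/206 = 8507.9901
  → Var(ȳ_str) = 9406.3137.
Var(ȳ_srs) = (1 − 3402/28181)·12930000/3402 = 3341.8857.
deff = 9406.3137 / 3341.8857 = 2.8147.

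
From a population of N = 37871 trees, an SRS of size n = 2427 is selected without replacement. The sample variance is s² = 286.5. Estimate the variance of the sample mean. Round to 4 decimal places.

0.1105

Under SRS without replacement, Var(ȳ) = (1 − f)·s²/n with f = n/N = 2427/37871 = 0.06408598.
Var(ȳ) = (1 − 0.06408598)·286.5/2427 = 0.93591402·0.11804697 = 0.11048182.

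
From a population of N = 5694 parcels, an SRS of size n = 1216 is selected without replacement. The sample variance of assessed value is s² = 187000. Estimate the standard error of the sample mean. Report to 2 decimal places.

11.00

Under SRS without replacement, Var(ȳ) = (1 − f)·s²/n with f = n/N = 1216/5694 = 0.21355813.
Var(ȳ) = (1 − 0.21355813)·187000/1216 = 0.78644187·153.78289 = 120.94131.
SE(ȳ) = √(120.94131) = 11.00.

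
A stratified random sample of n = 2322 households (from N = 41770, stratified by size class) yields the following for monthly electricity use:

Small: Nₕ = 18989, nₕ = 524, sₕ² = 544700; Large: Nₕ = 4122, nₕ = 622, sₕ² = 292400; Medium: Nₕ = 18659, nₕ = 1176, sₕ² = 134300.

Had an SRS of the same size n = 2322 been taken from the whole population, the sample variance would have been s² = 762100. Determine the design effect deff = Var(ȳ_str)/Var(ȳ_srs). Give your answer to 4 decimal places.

Var(ȳ_str) = Σ Wₕ²(1−fₕ)sₕ²/nₕ with Wₕ = Nₕ/41770:
  Small: (18989/41770)²·(1−524/18989)·544700/524 = 208.90486
  Large: (4122/41770)²·(1−622/4122)·292400/622 = 3.8871747
  Medium: (18659/41770)²·(1−1176/18659)·134300/1176 = 21.352271
  → Var(ȳ_str) = 234.14431.
Var(ȳ_srs) = (1 − 2322/41770)·762100/2322 = 309.96329.
deff = 234.14431 / 309.96329 = 0.7554.

0.7554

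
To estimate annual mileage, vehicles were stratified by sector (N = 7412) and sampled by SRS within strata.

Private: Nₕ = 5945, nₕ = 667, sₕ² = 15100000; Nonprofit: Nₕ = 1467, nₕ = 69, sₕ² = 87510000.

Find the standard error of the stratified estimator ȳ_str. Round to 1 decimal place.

245.5

Var(ȳ_str) = Σₕ Wₕ²(1 − fₕ)sₕ²/nₕ with Wₕ = Nₕ/N, N = 7412.
Private: Wₕ = 0.80207771; term = 0.80207771²·(1 − 0.11219512)·15100000/667 = 12930.09.
Nonprofit: Wₕ = 0.19792229; term = 0.19792229²·(1 − 0.04703476)·87510000/69 = 47345.102.
Sum = 60275.192.
SE = √(60275.192) = 245.5.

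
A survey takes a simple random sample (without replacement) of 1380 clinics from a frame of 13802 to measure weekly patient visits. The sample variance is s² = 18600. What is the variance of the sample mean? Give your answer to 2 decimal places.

Under SRS without replacement, Var(ȳ) = (1 − f)·s²/n with f = n/N = 1380/13802 = 0.09998551.
Var(ȳ) = (1 − 0.09998551)·18600/1380 = 0.90001449·13.478261 = 12.13063.

12.13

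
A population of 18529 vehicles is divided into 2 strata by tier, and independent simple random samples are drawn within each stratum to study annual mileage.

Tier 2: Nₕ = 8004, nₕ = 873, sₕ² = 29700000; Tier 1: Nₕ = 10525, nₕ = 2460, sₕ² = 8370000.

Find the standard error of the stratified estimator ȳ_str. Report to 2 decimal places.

80.60

Var(ȳ_str) = Σₕ Wₕ²(1 − fₕ)sₕ²/nₕ with Wₕ = Nₕ/N, N = 18529.
Tier 2: Wₕ = 0.43197150; term = 0.43197150²·(1 − 0.10907046)·29700000/873 = 5655.8223.
Tier 1: Wₕ = 0.56802850; term = 0.56802850²·(1 − 0.23372922)·8370000/2460 = 841.22634.
Sum = 6497.0486.
SE = √(6497.0486) = 80.60.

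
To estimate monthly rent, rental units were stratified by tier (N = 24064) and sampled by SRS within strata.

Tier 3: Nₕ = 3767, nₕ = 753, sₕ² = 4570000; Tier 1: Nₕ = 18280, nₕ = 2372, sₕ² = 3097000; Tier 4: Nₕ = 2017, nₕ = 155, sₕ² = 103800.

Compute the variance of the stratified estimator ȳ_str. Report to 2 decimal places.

Var(ȳ_str) = Σₕ Wₕ²(1 − fₕ)sₕ²/nₕ with Wₕ = Nₕ/N, N = 24064.
Tier 3: Wₕ = 0.15654089; term = 0.15654089²·(1 − 0.19989381)·4570000/753 = 118.99383.
Tier 1: Wₕ = 0.75964096; term = 0.75964096²·(1 − 0.12975930)·3097000/2372 = 655.66599.
Tier 4: Wₕ = 0.08381815; term = 0.08381815²·(1 − 0.07684680)·103800/155 = 4.3432576.
Sum = 779.00308.

779.00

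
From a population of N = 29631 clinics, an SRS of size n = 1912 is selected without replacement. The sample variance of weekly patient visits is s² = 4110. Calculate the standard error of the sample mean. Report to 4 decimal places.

Under SRS without replacement, Var(ȳ) = (1 − f)·s²/n with f = n/N = 1912/29631 = 0.06452702.
Var(ȳ) = (1 − 0.06452702)·4110/1912 = 0.93547298·2.1495816 = 2.0108755.
SE(ȳ) = √(2.0108755) = 1.4181.

1.4181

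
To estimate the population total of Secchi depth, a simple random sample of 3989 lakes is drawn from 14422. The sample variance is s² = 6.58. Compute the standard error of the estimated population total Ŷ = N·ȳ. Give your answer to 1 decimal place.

Var(Ŷ) = N²·Var(ȳ) = N²·(1 − n/N)·s²/n.
f = 3989/14422 = 0.27659132; Var(ȳ) = 0.72340868·6.58/3989 = 0.0011932888.
Var(Ŷ) = 14422² · 0.0011932888 = 248197.01.
SE(Ŷ) = √(248197.01) = 498.2.

498.2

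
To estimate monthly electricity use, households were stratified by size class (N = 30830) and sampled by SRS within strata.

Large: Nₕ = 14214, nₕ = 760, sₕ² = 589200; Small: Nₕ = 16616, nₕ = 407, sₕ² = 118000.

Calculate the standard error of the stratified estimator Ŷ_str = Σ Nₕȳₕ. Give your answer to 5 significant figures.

Var(Ŷ_str) = Σₕ Nₕ²(1 − fₕ)sₕ²/nₕ.
Large: 14214²·(1 − 760/14214)·589200/760 = 1.4825757 × 10^11.
Small: 16616²·(1 − 407/16616)·118000/407 = 7.8085484 × 10^10.
Sum = 2.2634305 × 10^11.
SE = √(2.2634305 × 10^11) = 475760.

475760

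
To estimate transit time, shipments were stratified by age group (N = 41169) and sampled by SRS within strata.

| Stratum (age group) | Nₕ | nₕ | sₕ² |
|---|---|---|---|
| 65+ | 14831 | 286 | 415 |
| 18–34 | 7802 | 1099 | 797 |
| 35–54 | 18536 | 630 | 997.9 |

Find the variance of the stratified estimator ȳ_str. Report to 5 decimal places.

0.51724

Var(ȳ_str) = Σₕ Wₕ²(1 − fₕ)sₕ²/nₕ with Wₕ = Nₕ/N, N = 41169.
65+: Wₕ = 0.36024679; term = 0.36024679²·(1 − 0.01928393)·415/286 = 0.18468243.
18–34: Wₕ = 0.18951153; term = 0.18951153²·(1 − 0.14086132)·797/1099 = 0.022376655.
35–54: Wₕ = 0.45024169; term = 0.45024169²·(1 − 0.03398792)·997.9/630 = 0.31018475.
Sum = 0.51724384.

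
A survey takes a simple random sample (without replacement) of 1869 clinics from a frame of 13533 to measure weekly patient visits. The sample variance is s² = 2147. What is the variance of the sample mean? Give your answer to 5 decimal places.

Under SRS without replacement, Var(ȳ) = (1 − f)·s²/n with f = n/N = 1869/13533 = 0.13810685.
Var(ȳ) = (1 − 0.13810685)·2147/1869 = 0.86189315·1.1487426 = 0.99009342.

0.99009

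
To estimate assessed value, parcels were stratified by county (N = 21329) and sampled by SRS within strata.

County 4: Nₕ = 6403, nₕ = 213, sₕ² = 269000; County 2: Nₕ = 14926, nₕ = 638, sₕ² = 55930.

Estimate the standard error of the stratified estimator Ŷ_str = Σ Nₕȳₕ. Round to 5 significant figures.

Var(Ŷ_str) = Σₕ Nₕ²(1 − fₕ)sₕ²/nₕ.
County 4: 6403²·(1 − 213/6403)·269000/213 = 5.0054926 × 10^10.
County 2: 14926²·(1 − 638/14926)·55930/638 = 1.8695583 × 10^10.
Sum = 6.8750509 × 10^10.
SE = √(6.8750509 × 10^10) = 262200.

262200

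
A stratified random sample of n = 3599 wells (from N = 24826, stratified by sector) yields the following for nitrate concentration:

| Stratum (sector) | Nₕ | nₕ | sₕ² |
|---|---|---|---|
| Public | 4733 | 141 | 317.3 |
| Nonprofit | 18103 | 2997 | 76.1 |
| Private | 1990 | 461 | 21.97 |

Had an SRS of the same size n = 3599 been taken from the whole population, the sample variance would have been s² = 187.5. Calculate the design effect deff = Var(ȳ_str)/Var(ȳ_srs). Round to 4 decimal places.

2.0397

Var(ȳ_str) = Σ Wₕ²(1−fₕ)sₕ²/nₕ with Wₕ = Nₕ/24826:
  Public: (4733/24826)²·(1−141/4733)·317.3/141 = 0.079355282
  Nonprofit: (18103/24826)²·(1−2997/18103)·76.1/2997 = 0.011266381
  Private: (1990/24826)²·(1−461/1990)·21.97/461 = 2.3527522 × 10^-4
  → Var(ȳ_str) = 0.090856938.
Var(ȳ_srs) = (1 − 3599/24826)·187.5/3599 = 0.044545239.
deff = 0.090856938 / 0.044545239 = 2.0397.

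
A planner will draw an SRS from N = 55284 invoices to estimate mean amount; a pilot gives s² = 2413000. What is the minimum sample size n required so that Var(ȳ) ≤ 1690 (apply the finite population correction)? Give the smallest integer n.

Without fpc, n₀ = s²/D = 2413000/1690 = 1427.8107.
With fpc, (1 − n/N)·s²/n ≤ D requires n ≥ n₀/(1 + n₀/N) = 1427.8107/(1 + 1427.8107/55284) = 1391.8633.
Rounding up, n = 1392.

1392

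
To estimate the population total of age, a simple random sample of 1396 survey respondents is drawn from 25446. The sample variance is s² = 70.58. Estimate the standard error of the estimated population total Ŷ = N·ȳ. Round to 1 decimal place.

5562.4

Var(Ŷ) = N²·Var(ȳ) = N²·(1 − n/N)·s²/n.
f = 1396/25446 = 0.05486127; Var(ȳ) = 0.94513873·70.58/1396 = 0.047785022.
Var(Ŷ) = 25446² · 0.047785022 = 3.094075 × 10^7.
SE(Ŷ) = √(3.094075 × 10^7) = 5562.4.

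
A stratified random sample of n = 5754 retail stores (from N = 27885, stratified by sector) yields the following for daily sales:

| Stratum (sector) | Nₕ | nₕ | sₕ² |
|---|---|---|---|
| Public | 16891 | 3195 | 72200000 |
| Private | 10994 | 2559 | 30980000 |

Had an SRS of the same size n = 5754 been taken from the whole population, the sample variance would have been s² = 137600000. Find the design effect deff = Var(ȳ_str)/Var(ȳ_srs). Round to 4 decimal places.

0.4303

Var(ȳ_str) = Σ Wₕ²(1−fₕ)sₕ²/nₕ with Wₕ = Nₕ/27885:
  Public: (16891/27885)²·(1−3195/16891)·72200000/3195 = 6723.1708
  Private: (10994/27885)²·(1−2559/10994)·30980000/2559 = 1443.812
  → Var(ȳ_str) = 8166.9828.
Var(ȳ_srs) = (1 − 5754/27885)·137600000/5754 = 18979.246.
deff = 8166.9828 / 18979.246 = 0.4303.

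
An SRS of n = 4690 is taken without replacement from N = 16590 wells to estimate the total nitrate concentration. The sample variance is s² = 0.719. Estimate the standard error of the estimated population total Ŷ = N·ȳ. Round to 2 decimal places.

173.97

Var(Ŷ) = N²·Var(ȳ) = N²·(1 − n/N)·s²/n.
f = 4690/16590 = 0.28270042; Var(ȳ) = 0.71729958·0.719/4690 = 1.0996554 × 10^-4.
Var(Ŷ) = 16590² · (1.0996554 × 10^-4) = 30265.607.
SE(Ŷ) = √(30265.607) = 173.97.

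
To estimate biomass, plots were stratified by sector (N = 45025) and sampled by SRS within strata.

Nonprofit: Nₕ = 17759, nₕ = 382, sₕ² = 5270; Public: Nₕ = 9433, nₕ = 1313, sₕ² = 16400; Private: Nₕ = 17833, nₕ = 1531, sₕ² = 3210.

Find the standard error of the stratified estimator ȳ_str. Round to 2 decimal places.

Var(ȳ_str) = Σₕ Wₕ²(1 − fₕ)sₕ²/nₕ with Wₕ = Nₕ/N, N = 45025.
Nonprofit: Wₕ = 0.39442532; term = 0.39442532²·(1 − 0.02151022)·5270/382 = 2.1000668.
Public: Wₕ = 0.20950583; term = 0.20950583²·(1 − 0.13919220)·16400/1313 = 0.47192995.
Private: Wₕ = 0.39606885; term = 0.39606885²·(1 − 0.08585207)·3210/1531 = 0.30066834.
Sum = 2.8726651.
SE = √(2.8726651) = 1.69.

1.69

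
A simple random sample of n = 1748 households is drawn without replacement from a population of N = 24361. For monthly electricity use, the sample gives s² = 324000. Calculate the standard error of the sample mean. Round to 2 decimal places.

Under SRS without replacement, Var(ȳ) = (1 − f)·s²/n with f = n/N = 1748/24361 = 0.07175403.
Var(ȳ) = (1 − 0.07175403)·324000/1748 = 0.92824597·185.35469 = 172.05474.
SE(ȳ) = √(172.05474) = 13.12.

13.12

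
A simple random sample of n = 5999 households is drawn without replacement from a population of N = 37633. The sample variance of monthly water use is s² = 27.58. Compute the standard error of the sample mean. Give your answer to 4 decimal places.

0.0622

Under SRS without replacement, Var(ȳ) = (1 − f)·s²/n with f = n/N = 5999/37633 = 0.15940797.
Var(ȳ) = (1 − 0.15940797)·27.58/5999 = 0.84059203·0.0045974329 = 0.0038645655.
SE(ȳ) = √(0.0038645655) = 0.0622.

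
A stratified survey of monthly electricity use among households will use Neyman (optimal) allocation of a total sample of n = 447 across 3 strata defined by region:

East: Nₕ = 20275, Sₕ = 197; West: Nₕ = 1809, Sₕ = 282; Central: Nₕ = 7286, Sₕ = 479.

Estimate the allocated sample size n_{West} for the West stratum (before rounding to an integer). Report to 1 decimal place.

28.5

Neyman allocation: nₕ = n·NₕSₕ / Σⱼ NⱼSⱼ.
Σ NⱼSⱼ = 20275·197 + 1809·282 + 7286·479 = 7.994307 × 10^6.
n_{West} = 447·1809·282 / (7.994307 × 10^6) = 28.5.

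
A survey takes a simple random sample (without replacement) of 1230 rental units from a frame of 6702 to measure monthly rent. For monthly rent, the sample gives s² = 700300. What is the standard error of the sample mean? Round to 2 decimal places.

21.56

Under SRS without replacement, Var(ȳ) = (1 − f)·s²/n with f = n/N = 1230/6702 = 0.18352731.
Var(ȳ) = (1 − 0.18352731)·700300/1230 = 0.81647269·569.34959 = 464.8584.
SE(ȳ) = √(464.8584) = 21.56.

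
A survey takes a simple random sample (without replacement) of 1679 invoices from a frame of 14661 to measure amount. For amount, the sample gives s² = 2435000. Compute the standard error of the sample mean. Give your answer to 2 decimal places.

Under SRS without replacement, Var(ȳ) = (1 − f)·s²/n with f = n/N = 1679/14661 = 0.11452152.
Var(ȳ) = (1 − 0.11452152)·2435000/1679 = 0.88547848·1450.268 = 1284.1811.
SE(ȳ) = √(1284.1811) = 35.84.

35.84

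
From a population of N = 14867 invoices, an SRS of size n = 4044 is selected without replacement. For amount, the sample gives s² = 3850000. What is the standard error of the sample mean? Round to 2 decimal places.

26.33

Under SRS without replacement, Var(ȳ) = (1 − f)·s²/n with f = n/N = 4044/14867 = 0.27201184.
Var(ȳ) = (1 − 0.27201184)·3850000/4044 = 0.72798816·952.0277 = 693.06489.
SE(ȳ) = √(693.06489) = 26.33.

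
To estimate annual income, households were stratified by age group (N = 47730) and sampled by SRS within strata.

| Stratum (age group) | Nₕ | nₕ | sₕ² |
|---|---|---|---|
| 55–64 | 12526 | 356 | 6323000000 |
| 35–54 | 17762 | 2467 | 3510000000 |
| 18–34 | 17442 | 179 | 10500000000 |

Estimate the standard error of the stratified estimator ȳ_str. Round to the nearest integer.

Var(ȳ_str) = Σₕ Wₕ²(1 − fₕ)sₕ²/nₕ with Wₕ = Nₕ/N, N = 47730.
55–64: Wₕ = 0.26243453; term = 0.26243453²·(1 − 0.02842088)·6323000000/356 = 1.1884839 × 10^6.
35–54: Wₕ = 0.37213493; term = 0.37213493²·(1 − 0.13889202)·3510000000/2467 = 169666.63.
18–34: Wₕ = 0.36543055; term = 0.36543055²·(1 − 0.01026258)·10500000000/179 = 7.7529316 × 10^6.
Sum = 9.1110821 × 10^6.
SE = √(9.1110821 × 10^6) = 3018.

3018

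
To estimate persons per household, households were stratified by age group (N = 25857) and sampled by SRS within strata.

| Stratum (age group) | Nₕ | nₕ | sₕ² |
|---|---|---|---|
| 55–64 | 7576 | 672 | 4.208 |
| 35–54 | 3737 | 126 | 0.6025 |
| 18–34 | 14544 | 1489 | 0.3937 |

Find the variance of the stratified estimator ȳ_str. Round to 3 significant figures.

6.61 × 10^-4

Var(ȳ_str) = Σₕ Wₕ²(1 − fₕ)sₕ²/nₕ with Wₕ = Nₕ/N, N = 25857.
55–64: Wₕ = 0.29299609; term = 0.29299609²·(1 − 0.08870116)·4.208/672 = 4.8988138 × 10^-4.
35–54: Wₕ = 0.14452566; term = 0.14452566²·(1 − 0.03371689)·0.6025/126 = 9.651189 × 10^-5.
18–34: Wₕ = 0.56247825; term = 0.56247825²·(1 − 0.10237899)·0.3937/1489 = 7.5088804 × 10^-5.
Sum = 6.6148207 × 10^-4.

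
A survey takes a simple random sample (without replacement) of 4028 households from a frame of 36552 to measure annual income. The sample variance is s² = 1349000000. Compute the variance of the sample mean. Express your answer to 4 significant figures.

298000

Under SRS without replacement, Var(ȳ) = (1 − f)·s²/n with f = n/N = 4028/36552 = 0.11019917.
Var(ȳ) = (1 − 0.11019917)·1349000000/4028 = 0.88980083·334905.66 = 297999.34.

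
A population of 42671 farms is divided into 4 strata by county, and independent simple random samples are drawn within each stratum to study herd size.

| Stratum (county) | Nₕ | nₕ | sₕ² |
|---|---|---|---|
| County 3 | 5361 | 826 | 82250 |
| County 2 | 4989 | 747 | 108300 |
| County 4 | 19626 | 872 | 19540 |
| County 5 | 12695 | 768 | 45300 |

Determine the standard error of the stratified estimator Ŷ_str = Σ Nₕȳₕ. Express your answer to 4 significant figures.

Var(Ŷ_str) = Σₕ Nₕ²(1 − fₕ)sₕ²/nₕ.
County 3: 5361²·(1 − 826/5361)·82250/826 = 2.4209117 × 10^9.
County 2: 4989²·(1 − 747/4989)·108300/747 = 3.068259 × 10^9.
County 4: 19626²·(1 − 872/19626)·19540/872 = 8.2477176 × 10^9.
County 5: 12695²·(1 − 768/12695)·45300/768 = 8.9310168 × 10^9.
Sum = 2.2667905 × 10^10.
SE = √(2.2667905 × 10^10) = 150600.

150600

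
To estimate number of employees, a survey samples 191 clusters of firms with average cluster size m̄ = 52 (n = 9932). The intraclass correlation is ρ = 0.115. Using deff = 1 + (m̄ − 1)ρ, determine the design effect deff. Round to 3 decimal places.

deff = 1 + (52 − 1)·0.115 = 1 + 5.865 = 6.865.

6.865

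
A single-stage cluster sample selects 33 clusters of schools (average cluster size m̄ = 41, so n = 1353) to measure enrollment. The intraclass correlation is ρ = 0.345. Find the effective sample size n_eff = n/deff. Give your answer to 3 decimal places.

91.419

deff = 1 + (41 − 1)·0.345 = 1 + 13.8 = 14.8.
n_eff = 1353 / 14.8 = 91.419.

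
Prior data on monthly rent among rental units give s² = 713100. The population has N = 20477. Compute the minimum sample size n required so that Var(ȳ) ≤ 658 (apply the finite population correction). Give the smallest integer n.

Without fpc, n₀ = s²/D = 713100/658 = 1083.7386.
With fpc, (1 − n/N)·s²/n ≤ D requires n ≥ n₀/(1 + n₀/N) = 1083.7386/(1 + 1083.7386/20477) = 1029.2651.
Rounding up, n = 1030.

1030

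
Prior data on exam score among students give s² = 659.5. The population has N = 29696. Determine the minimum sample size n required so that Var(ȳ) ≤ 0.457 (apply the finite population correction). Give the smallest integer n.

1377

Without fpc, n₀ = s²/D = 659.5/0.457 = 1443.1072.
With fpc, (1 − n/N)·s²/n ≤ D requires n ≥ n₀/(1 + n₀/N) = 1443.1072/(1 + 1443.1072/29696) = 1376.2280.
Rounding up, n = 1377.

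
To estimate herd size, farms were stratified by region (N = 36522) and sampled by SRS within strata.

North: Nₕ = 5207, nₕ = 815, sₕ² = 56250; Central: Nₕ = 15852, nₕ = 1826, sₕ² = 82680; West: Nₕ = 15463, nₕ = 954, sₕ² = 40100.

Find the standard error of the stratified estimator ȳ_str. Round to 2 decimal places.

3.98

Var(ȳ_str) = Σₕ Wₕ²(1 − fₕ)sₕ²/nₕ with Wₕ = Nₕ/N, N = 36522.
North: Wₕ = 0.14257160; term = 0.14257160²·(1 − 0.15652007)·56250/815 = 1.1833296.
Central: Wₕ = 0.43403976; term = 0.43403976²·(1 − 0.11519051)·82680/1826 = 7.5475933.
West: Wₕ = 0.42338864; term = 0.42338864²·(1 − 0.06169566)·40100/954 = 7.0699791.
Sum = 15.800902.
SE = √(15.800902) = 3.98.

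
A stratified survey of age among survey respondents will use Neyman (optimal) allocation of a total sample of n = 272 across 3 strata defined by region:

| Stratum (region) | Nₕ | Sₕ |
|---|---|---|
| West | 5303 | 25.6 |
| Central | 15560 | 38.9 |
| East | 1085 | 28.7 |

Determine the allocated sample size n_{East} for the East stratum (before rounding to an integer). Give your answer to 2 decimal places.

Neyman allocation: nₕ = n·NₕSₕ / Σⱼ NⱼSⱼ.
Σ NⱼSⱼ = 5303·25.6 + 15560·38.9 + 1085·28.7 = 772180.3.
n_{East} = 272·1085·28.7 / 772180.3 = 10.97.

10.97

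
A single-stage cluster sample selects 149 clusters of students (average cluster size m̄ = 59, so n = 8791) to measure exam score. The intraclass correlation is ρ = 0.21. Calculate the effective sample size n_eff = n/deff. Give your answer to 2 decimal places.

667.00

deff = 1 + (59 − 1)·0.21 = 1 + 12.18 = 13.18.
n_eff = 8791 / 13.18 = 667.00.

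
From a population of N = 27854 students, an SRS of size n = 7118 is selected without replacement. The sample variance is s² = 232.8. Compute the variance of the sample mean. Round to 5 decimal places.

0.02435

Under SRS without replacement, Var(ȳ) = (1 − f)·s²/n with f = n/N = 7118/27854 = 0.25554678.
Var(ȳ) = (1 − 0.25554678)·232.8/7118 = 0.74445322·0.032705816 = 0.02434795.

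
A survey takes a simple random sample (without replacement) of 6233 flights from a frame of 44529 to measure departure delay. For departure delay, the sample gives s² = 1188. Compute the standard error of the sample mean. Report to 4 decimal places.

0.4049

Under SRS without replacement, Var(ȳ) = (1 − f)·s²/n with f = n/N = 6233/44529 = 0.13997620.
Var(ȳ) = (1 − 0.13997620)·1188/6233 = 0.86002380·0.19059843 = 0.16391918.
SE(ȳ) = √(0.16391918) = 0.4049.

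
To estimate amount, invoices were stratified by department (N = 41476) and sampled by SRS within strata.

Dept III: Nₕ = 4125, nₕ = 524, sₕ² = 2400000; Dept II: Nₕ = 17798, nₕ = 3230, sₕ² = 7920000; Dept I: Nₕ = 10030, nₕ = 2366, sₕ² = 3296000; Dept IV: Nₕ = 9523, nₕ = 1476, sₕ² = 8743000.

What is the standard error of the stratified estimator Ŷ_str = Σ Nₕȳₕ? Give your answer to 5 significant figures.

1.1246 × 10^6

Var(Ŷ_str) = Σₕ Nₕ²(1 − fₕ)sₕ²/nₕ.
Dept III: 4125²·(1 − 524/4125)·2400000/524 = 6.803416 × 10^10.
Dept II: 17798²·(1 − 3230/17798)·7920000/3230 = 6.3576087 × 10^11.
Dept I: 10030²·(1 − 2366/10030)·3296000/2366 = 1.0708506 × 10^11.
Dept IV: 9523²·(1 − 1476/9523)·8743000/1476 = 4.5392271 × 10^11.
Sum = 1.2648028 × 10^12.
SE = √(1.2648028 × 10^12) = 1.1246 × 10^6.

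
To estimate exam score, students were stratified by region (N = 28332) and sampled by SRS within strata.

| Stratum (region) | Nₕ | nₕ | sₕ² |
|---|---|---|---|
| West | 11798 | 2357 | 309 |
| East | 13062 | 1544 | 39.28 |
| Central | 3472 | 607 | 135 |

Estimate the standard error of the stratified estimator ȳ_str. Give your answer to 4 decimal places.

0.1604

Var(ȳ_str) = Σₕ Wₕ²(1 − fₕ)sₕ²/nₕ with Wₕ = Nₕ/N, N = 28332.
West: Wₕ = 0.41641960; term = 0.41641960²·(1 − 0.19977962)·309/2357 = 0.018191597.
East: Wₕ = 0.46103346; term = 0.46103346²·(1 − 0.11820548)·39.28/1544 = 0.004768222.
Central: Wₕ = 0.12254694; term = 0.12254694²·(1 − 0.17482719)·135/607 = 0.0027560999.
Sum = 0.025715919.
SE = √(0.025715919) = 0.1604.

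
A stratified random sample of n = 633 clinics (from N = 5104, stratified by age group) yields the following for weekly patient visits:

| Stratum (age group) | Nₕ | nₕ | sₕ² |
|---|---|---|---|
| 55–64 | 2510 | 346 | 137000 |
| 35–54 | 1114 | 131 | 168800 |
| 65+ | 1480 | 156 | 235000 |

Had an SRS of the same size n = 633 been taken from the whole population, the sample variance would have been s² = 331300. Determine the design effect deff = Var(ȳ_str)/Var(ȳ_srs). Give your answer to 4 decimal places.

0.5454

Var(ȳ_str) = Σ Wₕ²(1−fₕ)sₕ²/nₕ with Wₕ = Nₕ/5104:
  55–64: (2510/5104)²·(1−346/2510)·137000/346 = 82.55704
  35–54: (1114/5104)²·(1−131/1114)·168800/131 = 54.164972
  65+: (1480/5104)²·(1−156/1480)·235000/156 = 113.31089
  → Var(ȳ_str) = 250.0329.
Var(ȳ_srs) = (1 − 633/5104)·331300/633 = 458.47085.
deff = 250.0329 / 458.47085 = 0.5454.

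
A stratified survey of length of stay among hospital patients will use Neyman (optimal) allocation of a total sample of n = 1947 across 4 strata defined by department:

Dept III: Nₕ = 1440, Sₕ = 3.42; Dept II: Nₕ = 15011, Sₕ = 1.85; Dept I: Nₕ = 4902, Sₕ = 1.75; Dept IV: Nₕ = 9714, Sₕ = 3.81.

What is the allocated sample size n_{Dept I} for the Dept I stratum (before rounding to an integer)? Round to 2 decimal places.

Neyman allocation: nₕ = n·NₕSₕ / Σⱼ NⱼSⱼ.
Σ NⱼSⱼ = 1440·3.42 + 15011·1.85 + 4902·1.75 + 9714·3.81 = 78283.99.
n_{Dept I} = 1947·4902·1.75 / 78283.99 = 213.36.

213.36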